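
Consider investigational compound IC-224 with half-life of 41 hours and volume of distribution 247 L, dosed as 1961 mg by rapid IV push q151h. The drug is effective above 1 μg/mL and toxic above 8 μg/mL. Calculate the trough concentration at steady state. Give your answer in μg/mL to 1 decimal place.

0.7 μg/mL

τ/t½ = 151/41 ≈ 3.6829, so fraction remaining f = (1/2)^(151/41) ≈ 0.0779.
Accumulation ratio R = 1/(1 − f) ≈ 1/0.9221 ≈ 1.0845.
Each bolus raises the concentration by D/Vd = 1961/247 ≈ 7.939 μg/mL.
Steady-state peak Cmax,ss = C₀·R ≈ 7.939 × 1.0845 ≈ 8.610 μg/mL.
Steady-state trough Cmin,ss = Cmax,ss·f ≈ 8.610 × 0.0779 ≈ 0.671 μg/mL.
Trough 0.7 μg/mL vs MEC 1 μg/mL: subtherapeutic.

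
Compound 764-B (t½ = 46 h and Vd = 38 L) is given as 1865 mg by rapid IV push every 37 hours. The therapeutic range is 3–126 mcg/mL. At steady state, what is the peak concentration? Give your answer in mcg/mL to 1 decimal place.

Over one 37-h interval, 37/46 ≈ 0.80435 half-lives elapse, leaving f ≈ 0.5726 of each dose.
Accumulation ratio R = 1/(1 − f) ≈ 1/0.4274 ≈ 2.3397.
Single-dose peak C₀ = D/Vd = 1865/38 ≈ 49.079 mcg/mL.
Cmax,ss = C₀/(1 − f) ≈ 49.079/0.4274 ≈ 114.832 mcg/mL.
Peak 114.8 mcg/mL vs MTC 126 mcg/mL: below toxic threshold.

114.8 mcg/mL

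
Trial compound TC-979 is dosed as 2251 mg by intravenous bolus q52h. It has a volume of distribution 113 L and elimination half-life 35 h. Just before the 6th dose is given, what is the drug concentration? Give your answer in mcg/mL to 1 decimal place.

f = (1/2)^(τ/t½) = (1/2)^(52/35) ≈ 0.3571.
C₀ = D/Vd = 2251/113 ≈ 19.920 mcg/mL.
Before the 6th dose, 5 doses have been given. Superposition: Cmin = C₀·(f + f² + … + f^5).
≈ 19.920 × (0.3571 + 0.1275 + 0.0455 + 0.0163 + 0.0058) ≈ 19.920 × 0.5522 ≈ 11.000 mcg/mL.

11.0 mcg/mL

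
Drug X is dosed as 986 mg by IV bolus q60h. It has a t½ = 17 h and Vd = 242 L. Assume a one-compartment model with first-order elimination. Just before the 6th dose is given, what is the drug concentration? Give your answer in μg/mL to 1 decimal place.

f = (1/2)^(τ/t½) = (1/2)^(60/17) ≈ 0.0866.
C₀ = D/Vd = 986/242 ≈ 4.074 μg/mL.
Before the 6th dose, 5 doses have been given. Superposition: Cmin = C₀·(f + f² + … + f^5).
≈ 4.074 × (0.0866 + 0.0075 + 0.0006 + 0.0001 + 0.0000) ≈ 4.074 × 0.0948 ≈ 0.386 μg/mL.

0.4 μg/mL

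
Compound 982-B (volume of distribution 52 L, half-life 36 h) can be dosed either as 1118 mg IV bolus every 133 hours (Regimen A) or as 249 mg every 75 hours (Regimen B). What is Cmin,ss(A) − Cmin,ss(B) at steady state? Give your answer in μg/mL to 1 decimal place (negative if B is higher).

0.3 μg/mL

Regimen A: f = (1/2)^(133/36) ≈ 0.0772; Cmin,ss = (1118/52)·f/(1−f) ≈ 1.799 μg/mL.
Regimen B: f = (1/2)^(75/36) ≈ 0.2360; Cmin,ss = (249/52)·f/(1−f) ≈ 1.479 μg/mL.
Difference ≈ 1.799 − 1.479 ≈ 0.320 μg/mL.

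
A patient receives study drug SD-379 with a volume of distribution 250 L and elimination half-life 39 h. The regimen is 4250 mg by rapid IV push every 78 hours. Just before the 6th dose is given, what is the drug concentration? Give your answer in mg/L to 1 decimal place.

f = (1/2)^(τ/t½) = (1/2)^(78/39) ≈ 0.2500.
C₀ = D/Vd = 4250/250 ≈ 17.000 mg/L.
Before the 6th dose, 5 doses have been given. Superposition: Cmin = C₀·(f + f² + … + f^5).
≈ 17.000 × (0.2500 + 0.0625 + 0.0156 + 0.0039 + 0.0010) ≈ 17.000 × 0.3330 ≈ 5.661 mg/L.

5.7 mg/L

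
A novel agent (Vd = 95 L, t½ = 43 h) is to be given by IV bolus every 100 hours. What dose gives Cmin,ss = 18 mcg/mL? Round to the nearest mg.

6862 mg

τ/t½ = 100/43 ≈ 2.3256, so f = (1/2)^(100/43) ≈ 0.199494.
Cmin,ss = (D/Vd)·f/(1−f), so D = Cmin,ss·Vd·(1−f)/f.
D = 18 × 95 × (1−f)/f ≈ 18 × 95 × 4.01268 ≈ 6861.68 mg.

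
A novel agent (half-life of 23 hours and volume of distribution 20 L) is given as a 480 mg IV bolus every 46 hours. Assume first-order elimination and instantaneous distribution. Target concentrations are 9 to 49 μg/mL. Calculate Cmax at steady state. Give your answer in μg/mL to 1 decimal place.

32.0 μg/mL

The dosing interval is 2 half-lives, so f = 2^(−2) = 0.25.
Accumulation ratio R = 1/(1 − f) = 1/0.75 = 4/3.
Single-dose peak C₀ = D/Vd = 480/20 = 24 μg/mL.
Steady-state peak Cmax,ss = C₀·R = 24 × 4/3 ≈ 32.000 μg/mL.
Peak 32.0 μg/mL vs MTC 49 μg/mL: below toxic threshold.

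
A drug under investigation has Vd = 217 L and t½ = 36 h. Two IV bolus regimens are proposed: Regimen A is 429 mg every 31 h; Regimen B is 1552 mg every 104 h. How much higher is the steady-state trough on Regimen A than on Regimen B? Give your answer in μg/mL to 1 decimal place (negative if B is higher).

Regimen A: f = (1/2)^(31/36) ≈ 0.5505; Cmin,ss = (429/217)·f/(1−f) ≈ 2.421 μg/mL.
Regimen B: f = (1/2)^(104/36) ≈ 0.1350; Cmin,ss = (1552/217)·f/(1−f) ≈ 1.116 μg/mL.
Difference ≈ 2.421 − 1.116 ≈ 1.305 μg/mL.

1.3 μg/mL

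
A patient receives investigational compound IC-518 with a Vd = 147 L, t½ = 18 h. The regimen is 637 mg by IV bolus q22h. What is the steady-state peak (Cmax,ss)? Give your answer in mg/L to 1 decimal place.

7.6 mg/L

k = ln2/t½ = ln2/18 ≈ 0.038508 h⁻¹; fraction remaining f = e^(−kτ) = e^(−0.038508×22) ≈ 0.4286.
At steady state, accumulation factor R = 1/(1 − e^(−kτ)) ≈ 1.7501.
Each bolus raises the concentration by D/Vd = 637/147 ≈ 4.333 mg/L.
Cmax,ss = C₀/(1 − f) ≈ 4.333/0.5714 ≈ 7.583 mg/L.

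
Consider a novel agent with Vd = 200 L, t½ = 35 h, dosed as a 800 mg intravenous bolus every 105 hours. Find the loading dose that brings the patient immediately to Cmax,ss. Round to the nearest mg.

914 mg

f = (1/2)^(105/35) ≈ 0.125000; accumulation ratio R = 1/(1−f) ≈ 1.14286.
Loading dose to hit Cmax,ss on first dose: D_load = D_maint·R ≈ 800 × 1.14286 ≈ 914.29 mg.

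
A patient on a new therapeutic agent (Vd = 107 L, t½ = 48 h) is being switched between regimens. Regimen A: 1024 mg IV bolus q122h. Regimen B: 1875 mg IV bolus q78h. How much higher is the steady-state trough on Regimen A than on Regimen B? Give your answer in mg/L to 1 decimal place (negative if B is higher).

-6.4 mg/L

Regimen A: f = (1/2)^(122/48) ≈ 0.1717; Cmin,ss = (1024/107)·f/(1−f) ≈ 1.984 mg/L.
Regimen B: f = (1/2)^(78/48) ≈ 0.3242; Cmin,ss = (1875/107)·f/(1−f) ≈ 8.406 mg/L.
Difference ≈ 1.984 − 8.406 ≈ -6.422 mg/L.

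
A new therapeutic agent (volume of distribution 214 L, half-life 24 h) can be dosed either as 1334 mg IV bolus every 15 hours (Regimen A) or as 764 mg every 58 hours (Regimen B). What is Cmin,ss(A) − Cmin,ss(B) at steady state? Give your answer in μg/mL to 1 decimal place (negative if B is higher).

10.7 μg/mL

Regimen A: f = (1/2)^(15/24) ≈ 0.6484; Cmin,ss = (1334/214)·f/(1−f) ≈ 11.496 μg/mL.
Regimen B: f = (1/2)^(58/24) ≈ 0.1873; Cmin,ss = (764/214)·f/(1−f) ≈ 0.823 μg/mL.
Difference ≈ 11.496 − 0.823 ≈ 10.673 μg/mL.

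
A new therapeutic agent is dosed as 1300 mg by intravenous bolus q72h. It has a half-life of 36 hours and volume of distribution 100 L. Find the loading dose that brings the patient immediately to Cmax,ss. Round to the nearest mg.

f = (1/2)^(72/36) ≈ 0.250000; accumulation ratio R = 1/(1−f) ≈ 1.33333.
Loading dose to hit Cmax,ss on first dose: D_load = D_maint·R ≈ 1300 × 1.33333 ≈ 1733.33 mg.

1733 mg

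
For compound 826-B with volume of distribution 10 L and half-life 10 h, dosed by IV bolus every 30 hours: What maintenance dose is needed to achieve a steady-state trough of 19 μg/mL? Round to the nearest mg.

1330 mg

τ/t½ = 30/10 ≈ 3, so f = (1/2)^(30/10) ≈ 0.125000.
Cmin,ss = (D/Vd)·f/(1−f), so D = Cmin,ss·Vd·(1−f)/f.
D = 19 × 10 × (1−f)/f ≈ 19 × 10 × 7.00000 ≈ 1330.00 mg.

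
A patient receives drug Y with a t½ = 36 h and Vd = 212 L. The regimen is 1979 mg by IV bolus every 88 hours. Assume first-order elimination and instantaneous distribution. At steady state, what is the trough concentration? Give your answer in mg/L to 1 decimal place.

2.1 mg/L

k = ln2/t½ = ln2/36 ≈ 0.019254 h⁻¹; fraction remaining f = e^(−kτ) = e^(−0.019254×88) ≈ 0.1837.
Single-dose peak C₀ = D/Vd = 1979/212 ≈ 9.335 mg/L.
Steady-state trough Cmin,ss = C₀·f/(1−f) ≈ 9.335 × 0.1837/0.8163 ≈ 2.101 mg/L.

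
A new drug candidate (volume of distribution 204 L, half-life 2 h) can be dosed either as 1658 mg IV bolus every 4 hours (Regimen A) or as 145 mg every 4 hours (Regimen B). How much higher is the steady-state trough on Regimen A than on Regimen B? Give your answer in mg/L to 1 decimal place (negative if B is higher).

2.5 mg/L

Regimen A: f = (1/2)^(4/2) ≈ 0.2500; Cmin,ss = (1658/204)·f/(1−f) ≈ 2.709 mg/L.
Regimen B: f = (1/2)^(4/2) ≈ 0.2500; Cmin,ss = (145/204)·f/(1−f) ≈ 0.237 mg/L.
Difference ≈ 2.709 − 0.237 ≈ 2.472 mg/L.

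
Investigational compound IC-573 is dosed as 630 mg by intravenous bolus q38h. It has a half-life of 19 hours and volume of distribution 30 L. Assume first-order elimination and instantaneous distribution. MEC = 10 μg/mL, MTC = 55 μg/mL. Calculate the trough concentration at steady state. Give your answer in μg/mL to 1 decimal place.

7.0 μg/mL

τ = 38 h = 2 half-lives, so f = (1/2)^2 = 0.25.
Accumulation ratio R = 1/(1 − f) = 1/0.75 = 4/3.
Single-dose peak C₀ = D/Vd = 630/30 = 21 μg/mL.
Steady-state peak Cmax,ss = C₀·R = 21 × 4/3 ≈ 28.000 μg/mL.
Steady-state trough Cmin,ss = Cmax,ss·f ≈ 28.000 × 0.25 ≈ 7.000 μg/mL.
Trough 7.0 μg/mL vs MEC 10 μg/mL: subtherapeutic.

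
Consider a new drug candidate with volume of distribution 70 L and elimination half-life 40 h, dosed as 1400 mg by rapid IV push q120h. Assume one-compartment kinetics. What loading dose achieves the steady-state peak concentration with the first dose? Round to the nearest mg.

f = (1/2)^(120/40) ≈ 0.125000; accumulation ratio R = 1/(1−f) ≈ 1.14286.
Loading dose to hit Cmax,ss on first dose: D_load = D_maint·R ≈ 1400 × 1.14286 ≈ 1600.00 mg.

1600 mg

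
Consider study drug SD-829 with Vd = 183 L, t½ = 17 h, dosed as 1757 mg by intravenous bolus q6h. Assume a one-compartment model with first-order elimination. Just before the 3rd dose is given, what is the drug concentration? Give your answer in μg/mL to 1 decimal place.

f = (1/2)^(τ/t½) = (1/2)^(6/17) ≈ 0.7830.
C₀ = D/Vd = 1757/183 ≈ 9.601 μg/mL.
Before the 3rd dose, 2 doses have been given. Superposition: Cmin = C₀·(f + f²).
≈ 9.601 × (0.7830 + 0.6131) ≈ 9.601 × 1.3961 ≈ 13.404 μg/mL.

13.4 μg/mL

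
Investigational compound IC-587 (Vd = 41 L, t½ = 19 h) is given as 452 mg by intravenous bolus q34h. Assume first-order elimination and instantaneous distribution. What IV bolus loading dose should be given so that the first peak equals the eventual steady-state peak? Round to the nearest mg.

636 mg

f = (1/2)^(34/19) ≈ 0.289278; accumulation ratio R = 1/(1−f) ≈ 1.40702.
Loading dose to hit Cmax,ss on first dose: D_load = D_maint·R ≈ 452 × 1.40702 ≈ 635.97 mg.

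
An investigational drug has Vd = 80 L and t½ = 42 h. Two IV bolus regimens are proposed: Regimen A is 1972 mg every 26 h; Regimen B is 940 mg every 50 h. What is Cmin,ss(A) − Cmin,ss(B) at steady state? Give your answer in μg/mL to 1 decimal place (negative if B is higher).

36.8 μg/mL

Regimen A: f = (1/2)^(26/42) ≈ 0.6511; Cmin,ss = (1972/80)·f/(1−f) ≈ 46.001 μg/mL.
Regimen B: f = (1/2)^(50/42) ≈ 0.4382; Cmin,ss = (940/80)·f/(1−f) ≈ 9.165 μg/mL.
Difference ≈ 46.001 − 9.165 ≈ 36.836 μg/mL.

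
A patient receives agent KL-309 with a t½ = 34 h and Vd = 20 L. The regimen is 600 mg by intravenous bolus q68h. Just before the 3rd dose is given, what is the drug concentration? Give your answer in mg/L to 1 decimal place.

f = (1/2)^(τ/t½) = (1/2)^(68/34) ≈ 0.2500.
C₀ = D/Vd = 600/20 ≈ 30.000 mg/L.
Before the 3rd dose, 2 doses have been given. Superposition: Cmin = C₀·(f + f²).
≈ 30.000 × (0.2500 + 0.0625) ≈ 30.000 × 0.3125 ≈ 9.375 mg/L.

9.4 mg/L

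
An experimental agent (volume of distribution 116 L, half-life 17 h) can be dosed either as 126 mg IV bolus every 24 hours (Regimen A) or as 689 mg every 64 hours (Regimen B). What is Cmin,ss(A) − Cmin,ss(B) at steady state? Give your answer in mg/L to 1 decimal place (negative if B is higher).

0.2 mg/L

Regimen A: f = (1/2)^(24/17) ≈ 0.3759; Cmin,ss = (126/116)·f/(1−f) ≈ 0.654 mg/L.
Regimen B: f = (1/2)^(64/17) ≈ 0.0736; Cmin,ss = (689/116)·f/(1−f) ≈ 0.472 mg/L.
Difference ≈ 0.654 − 0.472 ≈ 0.182 mg/L.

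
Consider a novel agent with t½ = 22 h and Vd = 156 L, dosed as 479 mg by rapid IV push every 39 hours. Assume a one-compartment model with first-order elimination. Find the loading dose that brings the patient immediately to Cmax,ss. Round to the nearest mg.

f = (1/2)^(39/22) ≈ 0.292655; accumulation ratio R = 1/(1−f) ≈ 1.41374.
Loading dose to hit Cmax,ss on first dose: D_load = D_maint·R ≈ 479 × 1.41374 ≈ 677.18 mg.

677 mg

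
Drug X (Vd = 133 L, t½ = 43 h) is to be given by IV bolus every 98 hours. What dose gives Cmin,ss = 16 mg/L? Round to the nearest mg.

τ/t½ = 98/43 ≈ 2.2791, so f = (1/2)^(98/43) ≈ 0.206031.
Cmin,ss = (D/Vd)·f/(1−f), so D = Cmin,ss·Vd·(1−f)/f.
D = 16 × 133 × (1−f)/f ≈ 16 × 133 × 3.85364 ≈ 8200.55 mg.

8201 mg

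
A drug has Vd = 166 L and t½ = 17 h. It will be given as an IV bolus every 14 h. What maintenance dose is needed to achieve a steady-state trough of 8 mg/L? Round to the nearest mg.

τ/t½ = 14/17 ≈ 0.82353, so f = (1/2)^(14/17) ≈ 0.565058.
Cmin,ss = (D/Vd)·f/(1−f), so D = Cmin,ss·Vd·(1−f)/f.
D = 8 × 166 × (1−f)/f ≈ 8 × 166 × 0.76973 ≈ 1022.20 mg.

1022 mg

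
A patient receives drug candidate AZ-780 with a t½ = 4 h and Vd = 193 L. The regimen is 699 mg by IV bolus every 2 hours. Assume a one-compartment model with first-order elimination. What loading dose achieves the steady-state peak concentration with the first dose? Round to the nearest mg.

2387 mg

f = (1/2)^(2/4) ≈ 0.707107; accumulation ratio R = 1/(1−f) ≈ 3.41422.
Loading dose to hit Cmax,ss on first dose: D_load = D_maint·R ≈ 699 × 3.41422 ≈ 2386.54 mg.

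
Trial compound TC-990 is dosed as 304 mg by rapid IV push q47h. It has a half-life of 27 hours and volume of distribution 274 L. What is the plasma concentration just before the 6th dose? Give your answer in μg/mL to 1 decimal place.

0.5 μg/mL

f = (1/2)^(τ/t½) = (1/2)^(47/27) ≈ 0.2992.
C₀ = D/Vd = 304/274 ≈ 1.109 μg/mL.
Before the 6th dose, 5 doses have been given. Superposition: Cmin = C₀·(f + f² + … + f^5).
≈ 1.109 × (0.2992 + 0.0895 + 0.0268 + 0.0080 + 0.0024) ≈ 1.109 × 0.4259 ≈ 0.472 μg/mL.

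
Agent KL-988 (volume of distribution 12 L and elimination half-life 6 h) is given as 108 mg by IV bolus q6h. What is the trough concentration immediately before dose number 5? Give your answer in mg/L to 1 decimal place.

8.4 mg/L

f = (1/2)^(τ/t½) = (1/2)^(6/6) ≈ 0.5000.
C₀ = D/Vd = 108/12 ≈ 9.000 mg/L.
Before the 5th dose, 4 doses have been given. Superposition: Cmin = C₀·(f + f² + … + f^4).
≈ 9.000 × (0.5000 + 0.2500 + 0.1250 + 0.0625) ≈ 9.000 × 0.9375 ≈ 8.438 mg/L.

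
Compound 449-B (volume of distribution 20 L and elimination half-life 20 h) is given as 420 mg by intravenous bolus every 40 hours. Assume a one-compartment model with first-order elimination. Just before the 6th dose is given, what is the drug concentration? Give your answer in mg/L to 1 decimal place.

7.0 mg/L

f = (1/2)^(τ/t½) = (1/2)^(40/20) ≈ 0.2500.
C₀ = D/Vd = 420/20 ≈ 21.000 mg/L.
Before the 6th dose, 5 doses have been given. Superposition: Cmin = C₀·(f + f² + … + f^5).
≈ 21.000 × (0.2500 + 0.0625 + 0.0156 + 0.0039 + 0.0010) ≈ 21.000 × 0.3330 ≈ 6.993 mg/L.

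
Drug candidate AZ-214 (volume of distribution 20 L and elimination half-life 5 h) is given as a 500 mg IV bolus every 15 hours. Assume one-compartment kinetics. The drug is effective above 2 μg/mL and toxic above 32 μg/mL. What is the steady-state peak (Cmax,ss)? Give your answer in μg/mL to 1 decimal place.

28.6 μg/mL

The dosing interval is 3 half-lives, so f = 2^(−3) = 0.125.
Accumulation ratio R = 1/(1 − f) = 1/0.875 = 8/7.
Single-dose peak C₀ = D/Vd = 500/20 = 25 μg/mL.
Steady-state peak Cmax,ss = C₀·R = 25 × 8/7 ≈ 28.571 μg/mL.
Peak 28.6 μg/mL vs MTC 32 μg/mL: below toxic threshold.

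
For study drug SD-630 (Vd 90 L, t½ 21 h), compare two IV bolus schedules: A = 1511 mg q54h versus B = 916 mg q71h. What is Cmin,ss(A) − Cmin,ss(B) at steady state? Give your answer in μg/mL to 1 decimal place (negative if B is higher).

Regimen A: f = (1/2)^(54/21) ≈ 0.1682; Cmin,ss = (1511/90)·f/(1−f) ≈ 3.395 μg/mL.
Regimen B: f = (1/2)^(71/21) ≈ 0.0960; Cmin,ss = (916/90)·f/(1−f) ≈ 1.081 μg/mL.
Difference ≈ 3.395 − 1.081 ≈ 2.314 μg/mL.

2.3 μg/mL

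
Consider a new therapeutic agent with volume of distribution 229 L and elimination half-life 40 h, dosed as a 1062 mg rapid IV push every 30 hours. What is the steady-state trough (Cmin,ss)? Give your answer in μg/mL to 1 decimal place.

6.8 μg/mL

Over one 30-h interval, 30/40 ≈ 0.75 half-lives elapse, leaving f ≈ 0.5946 of each dose.
Each bolus raises the concentration by D/Vd = 1062/229 ≈ 4.638 μg/mL.
Steady-state trough Cmin,ss = C₀·f/(1−f) ≈ 4.638 × 0.5946/0.4054 ≈ 6.803 μg/mL.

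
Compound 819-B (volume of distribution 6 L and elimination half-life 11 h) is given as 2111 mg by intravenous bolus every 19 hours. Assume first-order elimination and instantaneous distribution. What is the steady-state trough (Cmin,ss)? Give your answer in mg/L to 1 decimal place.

τ/t½ = 19/11 ≈ 1.7273, so fraction remaining f = (1/2)^(19/11) ≈ 0.3020.
At steady state, accumulation factor R = 1/(1 − e^(−kτ)) ≈ 1.4327.
Each bolus raises the concentration by D/Vd = 2111/6 ≈ 351.833 mg/L.
Steady-state peak Cmax,ss = C₀·R ≈ 351.833 × 1.4327 ≈ 504.071 mg/L.
Steady-state trough Cmin,ss = Cmax,ss·f ≈ 504.071 × 0.3020 ≈ 152.229 mg/L.

152.2 mg/L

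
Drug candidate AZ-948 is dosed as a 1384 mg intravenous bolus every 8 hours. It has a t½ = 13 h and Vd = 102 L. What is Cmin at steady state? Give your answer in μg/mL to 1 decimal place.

Over one 8-h interval, 8/13 ≈ 0.61538 half-lives elapse, leaving f ≈ 0.6528 of each dose.
Single-dose peak C₀ = D/Vd = 1384/102 ≈ 13.569 μg/mL.
Steady-state trough Cmin,ss = C₀·f/(1−f) ≈ 13.569 × 0.6528/0.3472 ≈ 25.512 μg/mL.

25.5 μg/mL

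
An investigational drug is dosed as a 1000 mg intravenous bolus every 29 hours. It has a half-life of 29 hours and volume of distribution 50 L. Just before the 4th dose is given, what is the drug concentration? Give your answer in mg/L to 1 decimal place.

17.5 mg/L

f = (1/2)^(τ/t½) = (1/2)^(29/29) ≈ 0.5000.
C₀ = D/Vd = 1000/50 ≈ 20.000 mg/L.
Before the 4th dose, 3 doses have been given. Superposition: Cmin = C₀·(f + f² + … + f^3).
≈ 20.000 × (0.5000 + 0.2500 + 0.1250) ≈ 20.000 × 0.8750 ≈ 17.500 mg/L.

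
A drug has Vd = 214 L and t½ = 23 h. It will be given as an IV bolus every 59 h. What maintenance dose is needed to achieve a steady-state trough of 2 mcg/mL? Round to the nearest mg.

2105 mg

τ/t½ = 59/23 ≈ 2.5652, so f = (1/2)^(59/23) ≈ 0.168963.
Cmin,ss = (D/Vd)·f/(1−f), so D = Cmin,ss·Vd·(1−f)/f.
D = 2 × 214 × (1−f)/f ≈ 2 × 214 × 4.91846 ≈ 2105.10 mg.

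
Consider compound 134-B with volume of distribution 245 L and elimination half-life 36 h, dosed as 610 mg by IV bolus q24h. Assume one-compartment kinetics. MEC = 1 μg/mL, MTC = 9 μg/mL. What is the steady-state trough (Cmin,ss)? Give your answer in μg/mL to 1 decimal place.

4.2 μg/mL

k = ln2/t½ = ln2/36 ≈ 0.019254 h⁻¹; fraction remaining f = e^(−kτ) = e^(−0.019254×24) ≈ 0.6300.
Accumulation ratio R = 1/(1 − f) ≈ 1/0.3700 ≈ 2.7027.
Each bolus raises the concentration by D/Vd = 610/245 ≈ 2.490 μg/mL.
Cmax,ss = C₀/(1 − f) ≈ 2.490/0.3700 ≈ 6.730 μg/mL.
One interval later, Cmin,ss = Cmax,ss·e^(−kτ) ≈ 6.730 × 0.6300 ≈ 4.240 μg/mL.
Trough 4.2 μg/mL vs MEC 1 μg/mL: adequate.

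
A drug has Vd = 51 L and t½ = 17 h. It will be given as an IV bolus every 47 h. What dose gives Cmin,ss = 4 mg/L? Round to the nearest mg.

1182 mg

τ/t½ = 47/17 ≈ 2.7647, so f = (1/2)^(47/17) ≈ 0.147143.
Cmin,ss = (D/Vd)·f/(1−f), so D = Cmin,ss·Vd·(1−f)/f.
D = 4 × 51 × (1−f)/f ≈ 4 × 51 × 5.79611 ≈ 1182.41 mg.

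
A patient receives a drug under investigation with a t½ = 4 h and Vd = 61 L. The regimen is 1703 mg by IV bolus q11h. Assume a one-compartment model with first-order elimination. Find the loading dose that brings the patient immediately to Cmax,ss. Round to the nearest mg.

2000 mg

f = (1/2)^(11/4) ≈ 0.148651; accumulation ratio R = 1/(1−f) ≈ 1.17461.
Loading dose to hit Cmax,ss on first dose: D_load = D_maint·R ≈ 1703 × 1.17461 ≈ 2000.36 mg.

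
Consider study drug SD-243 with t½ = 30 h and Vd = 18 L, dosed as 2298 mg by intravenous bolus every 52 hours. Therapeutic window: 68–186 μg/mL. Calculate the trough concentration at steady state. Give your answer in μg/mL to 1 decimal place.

54.9 μg/mL

Over one 52-h interval, 52/30 ≈ 1.7333 half-lives elapse, leaving f ≈ 0.3008 of each dose.
Accumulation ratio R = 1/(1 − f) ≈ 1/0.6992 ≈ 1.4302.
Each bolus raises the concentration by D/Vd = 2298/18 ≈ 127.667 μg/mL.
Steady-state peak Cmax,ss = C₀·R ≈ 127.667 × 1.4302 ≈ 182.589 μg/mL.
One interval later, Cmin,ss = Cmax,ss·e^(−kτ) ≈ 182.589 × 0.3008 ≈ 54.923 μg/mL.
Trough 54.9 μg/mL vs MEC 68 μg/mL: subtherapeutic.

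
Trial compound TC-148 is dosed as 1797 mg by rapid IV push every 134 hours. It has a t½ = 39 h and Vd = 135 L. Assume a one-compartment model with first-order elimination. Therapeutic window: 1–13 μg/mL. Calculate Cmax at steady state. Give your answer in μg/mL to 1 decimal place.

τ/t½ = 134/39 ≈ 3.4359, so fraction remaining f = (1/2)^(134/39) ≈ 0.0924.
Accumulation ratio R = 1/(1 − f) ≈ 1/0.9076 ≈ 1.1018.
Single-dose peak C₀ = D/Vd = 1797/135 ≈ 13.311 μg/mL.
Cmax,ss = C₀/(1 − f) ≈ 13.311/0.9076 ≈ 14.666 μg/mL.
Peak 14.7 μg/mL vs MTC 13 μg/mL: exceeds toxic threshold.

14.7 μg/mL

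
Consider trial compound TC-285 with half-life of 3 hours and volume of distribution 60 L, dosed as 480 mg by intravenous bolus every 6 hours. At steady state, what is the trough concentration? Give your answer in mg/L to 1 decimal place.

The dosing interval is 2 half-lives, so f = 2^(−2) = 0.25.
Accumulation ratio R = 1/(1 − f) = 1/0.75 = 4/3.
Single-dose peak C₀ = D/Vd = 480/60 = 8 mg/L.
Steady-state peak Cmax,ss = C₀·R = 8 × 4/3 ≈ 10.667 mg/L.
Steady-state trough Cmin,ss = Cmax,ss·f ≈ 10.667 × 0.25 ≈ 2.667 mg/L.

2.7 mg/L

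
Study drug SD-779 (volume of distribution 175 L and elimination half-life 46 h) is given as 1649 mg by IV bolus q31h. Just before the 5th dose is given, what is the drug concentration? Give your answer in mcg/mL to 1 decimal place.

13.4 mcg/mL

f = (1/2)^(τ/t½) = (1/2)^(31/46) ≈ 0.6268.
C₀ = D/Vd = 1649/175 ≈ 9.423 mcg/mL.
Before the 5th dose, 4 doses have been given. Superposition: Cmin = C₀·(f + f² + … + f^4).
≈ 9.423 × (0.6268 + 0.3929 + 0.2463 + 0.1544) ≈ 9.423 × 1.4204 ≈ 13.384 mcg/mL.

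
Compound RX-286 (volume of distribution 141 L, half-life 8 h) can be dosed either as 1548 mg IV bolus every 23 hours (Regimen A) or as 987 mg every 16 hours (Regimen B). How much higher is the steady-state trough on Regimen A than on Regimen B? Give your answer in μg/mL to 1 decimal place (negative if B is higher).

Regimen A: f = (1/2)^(23/8) ≈ 0.1363; Cmin,ss = (1548/141)·f/(1−f) ≈ 1.733 μg/mL.
Regimen B: f = (1/2)^(16/8) ≈ 0.2500; Cmin,ss = (987/141)·f/(1−f) ≈ 2.333 μg/mL.
Difference ≈ 1.733 − 2.333 ≈ -0.600 μg/mL.

-0.6 μg/mL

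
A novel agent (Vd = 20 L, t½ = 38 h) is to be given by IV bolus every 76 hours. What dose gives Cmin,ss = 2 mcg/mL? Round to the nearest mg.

120 mg

τ/t½ = 76/38 ≈ 2, so f = (1/2)^(76/38) ≈ 0.250000.
Cmin,ss = (D/Vd)·f/(1−f), so D = Cmin,ss·Vd·(1−f)/f.
D = 2 × 20 × (1−f)/f ≈ 2 × 20 × 3.00000 ≈ 120.00 mg.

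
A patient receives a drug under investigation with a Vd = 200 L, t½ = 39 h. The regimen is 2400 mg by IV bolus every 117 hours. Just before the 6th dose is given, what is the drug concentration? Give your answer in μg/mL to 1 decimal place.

1.7 μg/mL

f = (1/2)^(τ/t½) = (1/2)^(117/39) ≈ 0.1250.
C₀ = D/Vd = 2400/200 ≈ 12.000 μg/mL.
Before the 6th dose, 5 doses have been given. Superposition: Cmin = C₀·(f + f² + … + f^5).
≈ 12.000 × (0.1250 + 0.0156 + 0.0020 + 0.0002 + 0.0000) ≈ 12.000 × 0.1428 ≈ 1.714 μg/mL.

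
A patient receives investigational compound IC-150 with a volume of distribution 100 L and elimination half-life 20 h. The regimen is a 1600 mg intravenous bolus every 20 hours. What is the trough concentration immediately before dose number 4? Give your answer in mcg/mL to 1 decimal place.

14.0 mcg/mL

f = (1/2)^(τ/t½) = (1/2)^(20/20) ≈ 0.5000.
C₀ = D/Vd = 1600/100 ≈ 16.000 mcg/mL.
Before the 4th dose, 3 doses have been given. Superposition: Cmin = C₀·(f + f² + … + f^3).
≈ 16.000 × (0.5000 + 0.2500 + 0.1250) ≈ 16.000 × 0.8750 ≈ 14.000 mcg/mL.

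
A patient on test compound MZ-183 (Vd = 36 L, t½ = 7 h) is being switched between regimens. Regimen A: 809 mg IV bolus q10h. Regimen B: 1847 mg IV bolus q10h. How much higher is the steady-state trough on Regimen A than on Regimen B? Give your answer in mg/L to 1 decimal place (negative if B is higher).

Regimen A: f = (1/2)^(10/7) ≈ 0.3715; Cmin,ss = (809/36)·f/(1−f) ≈ 13.283 mg/L.
Regimen B: f = (1/2)^(10/7) ≈ 0.3715; Cmin,ss = (1847/36)·f/(1−f) ≈ 30.326 mg/L.
Difference ≈ 13.283 − 30.326 ≈ -17.043 mg/L.

-17.0 mg/L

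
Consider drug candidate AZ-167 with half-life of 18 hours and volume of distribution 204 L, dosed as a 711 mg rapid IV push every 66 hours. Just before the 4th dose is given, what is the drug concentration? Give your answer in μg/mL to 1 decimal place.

f = (1/2)^(τ/t½) = (1/2)^(66/18) ≈ 0.0787.
C₀ = D/Vd = 711/204 ≈ 3.485 μg/mL.
Before the 4th dose, 3 doses have been given. Superposition: Cmin = C₀·(f + f² + … + f^3).
≈ 3.485 × (0.0787 + 0.0062 + 0.0005) ≈ 3.485 × 0.0854 ≈ 0.298 μg/mL.

0.3 μg/mL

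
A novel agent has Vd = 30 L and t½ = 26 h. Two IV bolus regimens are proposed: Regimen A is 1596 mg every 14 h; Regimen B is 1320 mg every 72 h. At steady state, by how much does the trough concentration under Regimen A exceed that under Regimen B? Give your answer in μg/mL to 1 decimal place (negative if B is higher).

Regimen A: f = (1/2)^(14/26) ≈ 0.6885; Cmin,ss = (1596/30)·f/(1−f) ≈ 117.587 μg/mL.
Regimen B: f = (1/2)^(72/26) ≈ 0.1467; Cmin,ss = (1320/30)·f/(1−f) ≈ 7.565 μg/mL.
Difference ≈ 117.587 − 7.565 ≈ 110.022 μg/mL.

110.0 μg/mL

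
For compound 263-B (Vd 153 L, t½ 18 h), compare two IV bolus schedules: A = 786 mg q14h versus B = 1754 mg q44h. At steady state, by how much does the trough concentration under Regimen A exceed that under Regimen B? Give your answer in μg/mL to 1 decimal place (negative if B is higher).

4.6 μg/mL

Regimen A: f = (1/2)^(14/18) ≈ 0.5833; Cmin,ss = (786/153)·f/(1−f) ≈ 7.191 μg/mL.
Regimen B: f = (1/2)^(44/18) ≈ 0.1837; Cmin,ss = (1754/153)·f/(1−f) ≈ 2.580 μg/mL.
Difference ≈ 7.191 − 2.580 ≈ 4.611 μg/mL.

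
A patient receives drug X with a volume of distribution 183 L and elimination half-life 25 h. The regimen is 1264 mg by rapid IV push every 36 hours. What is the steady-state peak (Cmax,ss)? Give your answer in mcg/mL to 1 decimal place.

10.9 mcg/mL

τ/t½ = 36/25 ≈ 1.44, so fraction remaining f = (1/2)^(36/25) ≈ 0.3686.
At steady state, accumulation factor R = 1/(1 − e^(−kτ)) ≈ 1.5838.
Single-dose peak C₀ = D/Vd = 1264/183 ≈ 6.907 mcg/mL.
Steady-state peak Cmax,ss = C₀·R ≈ 6.907 × 1.5838 ≈ 10.939 mcg/mL.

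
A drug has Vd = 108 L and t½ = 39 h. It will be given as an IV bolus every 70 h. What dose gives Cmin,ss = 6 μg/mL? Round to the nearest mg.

τ/t½ = 70/39 ≈ 1.7949, so f = (1/2)^(70/39) ≈ 0.288197.
Cmin,ss = (D/Vd)·f/(1−f), so D = Cmin,ss·Vd·(1−f)/f.
D = 6 × 108 × (1−f)/f ≈ 6 × 108 × 2.46985 ≈ 1600.46 mg.

1600 mg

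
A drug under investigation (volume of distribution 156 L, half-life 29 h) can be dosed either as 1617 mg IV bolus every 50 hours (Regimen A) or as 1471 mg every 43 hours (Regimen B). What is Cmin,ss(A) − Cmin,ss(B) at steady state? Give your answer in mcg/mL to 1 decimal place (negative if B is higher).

-0.8 mcg/mL

Regimen A: f = (1/2)^(50/29) ≈ 0.3027; Cmin,ss = (1617/156)·f/(1−f) ≈ 4.500 mcg/mL.
Regimen B: f = (1/2)^(43/29) ≈ 0.3578; Cmin,ss = (1471/156)·f/(1−f) ≈ 5.254 mcg/mL.
Difference ≈ 4.500 − 5.254 ≈ -0.754 mcg/mL.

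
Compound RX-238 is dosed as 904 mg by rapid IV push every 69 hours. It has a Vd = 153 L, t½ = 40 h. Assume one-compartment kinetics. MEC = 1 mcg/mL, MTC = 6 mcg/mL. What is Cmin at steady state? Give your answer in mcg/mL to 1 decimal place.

2.6 mcg/mL

k = ln2/t½ = ln2/40 ≈ 0.017329 h⁻¹; fraction remaining f = e^(−kτ) = e^(−0.017329×69) ≈ 0.3025.
Single-dose peak C₀ = D/Vd = 904/153 ≈ 5.908 mcg/mL.
Steady-state trough Cmin,ss = C₀·f/(1−f) ≈ 5.908 × 0.3025/0.6975 ≈ 2.562 mcg/mL.
Trough 2.6 mcg/mL vs MEC 1 mcg/mL: adequate.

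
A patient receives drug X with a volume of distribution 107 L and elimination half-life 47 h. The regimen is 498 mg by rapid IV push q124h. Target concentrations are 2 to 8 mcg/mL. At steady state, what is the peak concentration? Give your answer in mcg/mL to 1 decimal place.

k = ln2/t½ = ln2/47 ≈ 0.014748 h⁻¹; fraction remaining f = e^(−kτ) = e^(−0.014748×124) ≈ 0.1606.
Accumulation ratio R = 1/(1 − f) ≈ 1/0.8394 ≈ 1.1913.
Each bolus raises the concentration by D/Vd = 498/107 ≈ 4.654 mcg/mL.
Cmax,ss = C₀/(1 − f) ≈ 4.654/0.8394 ≈ 5.544 mcg/mL.
Peak 5.5 mcg/mL vs MTC 8 mcg/mL: below toxic threshold.

5.5 mcg/mL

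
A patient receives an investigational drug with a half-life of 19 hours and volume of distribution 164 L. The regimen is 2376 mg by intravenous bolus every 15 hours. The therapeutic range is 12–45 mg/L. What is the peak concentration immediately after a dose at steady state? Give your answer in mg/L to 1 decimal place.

34.4 mg/L

Over one 15-h interval, 15/19 ≈ 0.78947 half-lives elapse, leaving f ≈ 0.5786 of each dose.
Accumulation ratio R = 1/(1 − f) ≈ 1/0.4214 ≈ 2.3730.
Single-dose peak C₀ = D/Vd = 2376/164 ≈ 14.488 mg/L.
Steady-state peak Cmax,ss = C₀·R ≈ 14.488 × 2.3730 ≈ 34.380 mg/L.
Peak 34.4 mg/L vs MTC 45 mg/L: below toxic threshold.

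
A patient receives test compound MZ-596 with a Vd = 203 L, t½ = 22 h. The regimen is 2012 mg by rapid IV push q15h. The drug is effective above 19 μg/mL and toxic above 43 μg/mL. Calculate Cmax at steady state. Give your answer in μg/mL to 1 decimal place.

26.3 μg/mL

k = ln2/t½ = ln2/22 ≈ 0.031507 h⁻¹; fraction remaining f = e^(−kτ) = e^(−0.031507×15) ≈ 0.6234.
Accumulation ratio R = 1/(1 − f) ≈ 1/0.3766 ≈ 2.6553.
Each bolus raises the concentration by D/Vd = 2012/203 ≈ 9.911 μg/mL.
Steady-state peak Cmax,ss = C₀·R ≈ 9.911 × 2.6553 ≈ 26.317 μg/mL.
Peak 26.3 μg/mL vs MTC 43 μg/mL: below toxic threshold.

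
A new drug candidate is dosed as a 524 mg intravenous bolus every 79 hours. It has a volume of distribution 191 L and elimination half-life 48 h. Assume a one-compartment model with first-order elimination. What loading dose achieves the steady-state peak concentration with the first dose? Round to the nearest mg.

f = (1/2)^(79/48) ≈ 0.319562; accumulation ratio R = 1/(1−f) ≈ 1.46964.
Loading dose to hit Cmax,ss on first dose: D_load = D_maint·R ≈ 524 × 1.46964 ≈ 770.09 mg.

770 mg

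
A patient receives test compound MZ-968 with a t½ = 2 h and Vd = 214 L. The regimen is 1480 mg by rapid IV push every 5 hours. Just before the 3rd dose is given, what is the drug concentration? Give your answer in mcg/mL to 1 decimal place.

f = (1/2)^(τ/t½) = (1/2)^(5/2) ≈ 0.1768.
C₀ = D/Vd = 1480/214 ≈ 6.916 mcg/mL.
Before the 3rd dose, 2 doses have been given. Superposition: Cmin = C₀·(f + f²).
≈ 6.916 × (0.1768 + 0.0313) ≈ 6.916 × 0.2081 ≈ 1.439 mcg/mL.

1.4 mcg/mL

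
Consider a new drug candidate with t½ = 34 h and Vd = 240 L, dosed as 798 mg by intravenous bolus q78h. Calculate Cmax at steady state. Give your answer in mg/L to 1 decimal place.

4.2 mg/L

τ/t½ = 78/34 ≈ 2.2941, so fraction remaining f = (1/2)^(78/34) ≈ 0.2039.
At steady state, accumulation factor R = 1/(1 − e^(−kτ)) ≈ 1.2561.
Each bolus raises the concentration by D/Vd = 798/240 ≈ 3.325 mg/L.
Steady-state peak Cmax,ss = C₀·R ≈ 3.325 × 1.2561 ≈ 4.177 mg/L.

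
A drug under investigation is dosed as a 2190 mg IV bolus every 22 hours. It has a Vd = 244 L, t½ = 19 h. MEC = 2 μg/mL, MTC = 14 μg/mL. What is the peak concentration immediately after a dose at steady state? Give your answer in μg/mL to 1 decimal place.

k = ln2/t½ = ln2/19 ≈ 0.036481 h⁻¹; fraction remaining f = e^(−kτ) = e^(−0.036481×22) ≈ 0.4482.
At steady state, accumulation factor R = 1/(1 − e^(−kτ)) ≈ 1.8123.
Each bolus raises the concentration by D/Vd = 2190/244 ≈ 8.975 μg/mL.
Steady-state peak Cmax,ss = C₀·R ≈ 8.975 × 1.8123 ≈ 16.265 μg/mL.
Peak 16.3 μg/mL vs MTC 14 μg/mL: exceeds toxic threshold.

16.3 μg/mL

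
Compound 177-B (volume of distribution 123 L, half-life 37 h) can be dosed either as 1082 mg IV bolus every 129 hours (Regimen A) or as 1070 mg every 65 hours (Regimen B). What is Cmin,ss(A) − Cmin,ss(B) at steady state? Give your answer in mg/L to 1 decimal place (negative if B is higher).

-2.8 mg/L

Regimen A: f = (1/2)^(129/37) ≈ 0.0892; Cmin,ss = (1082/123)·f/(1−f) ≈ 0.862 mg/L.
Regimen B: f = (1/2)^(65/37) ≈ 0.2959; Cmin,ss = (1070/123)·f/(1−f) ≈ 3.656 mg/L.
Difference ≈ 0.862 − 3.656 ≈ -2.794 mg/L.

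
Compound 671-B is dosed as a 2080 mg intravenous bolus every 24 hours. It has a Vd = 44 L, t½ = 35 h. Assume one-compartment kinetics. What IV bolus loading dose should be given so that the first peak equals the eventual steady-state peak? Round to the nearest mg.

5498 mg

f = (1/2)^(24/35) ≈ 0.621698; accumulation ratio R = 1/(1−f) ≈ 2.64339.
Loading dose to hit Cmax,ss on first dose: D_load = D_maint·R ≈ 2080 × 2.64339 ≈ 5498.25 mg.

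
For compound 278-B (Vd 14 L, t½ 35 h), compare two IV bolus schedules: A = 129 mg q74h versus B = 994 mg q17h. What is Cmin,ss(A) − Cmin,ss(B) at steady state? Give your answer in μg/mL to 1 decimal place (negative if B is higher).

-174.6 μg/mL

Regimen A: f = (1/2)^(74/35) ≈ 0.2310; Cmin,ss = (129/14)·f/(1−f) ≈ 2.768 μg/mL.
Regimen B: f = (1/2)^(17/35) ≈ 0.7141; Cmin,ss = (994/14)·f/(1−f) ≈ 177.339 μg/mL.
Difference ≈ 2.768 − 177.339 ≈ -174.571 μg/mL.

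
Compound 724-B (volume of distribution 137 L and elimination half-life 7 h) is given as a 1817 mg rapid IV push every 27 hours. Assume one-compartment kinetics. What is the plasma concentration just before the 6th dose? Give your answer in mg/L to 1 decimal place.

f = (1/2)^(τ/t½) = (1/2)^(27/7) ≈ 0.0690.
C₀ = D/Vd = 1817/137 ≈ 13.263 mg/L.
Before the 6th dose, 5 doses have been given. Superposition: Cmin = C₀·(f + f² + … + f^5).
≈ 13.263 × (0.0690 + 0.0048 + 0.0003 + 0.0000 + 0.0000) ≈ 13.263 × 0.0741 ≈ 0.983 mg/L.

1.0 mg/L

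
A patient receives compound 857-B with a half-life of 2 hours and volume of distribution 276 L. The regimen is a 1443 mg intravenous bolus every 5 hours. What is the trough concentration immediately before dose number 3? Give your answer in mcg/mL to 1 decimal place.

f = (1/2)^(τ/t½) = (1/2)^(5/2) ≈ 0.1768.
C₀ = D/Vd = 1443/276 ≈ 5.228 mcg/mL.
Before the 3rd dose, 2 doses have been given. Superposition: Cmin = C₀·(f + f²).
≈ 5.228 × (0.1768 + 0.0313) ≈ 5.228 × 0.2081 ≈ 1.088 mcg/mL.

1.1 mcg/mL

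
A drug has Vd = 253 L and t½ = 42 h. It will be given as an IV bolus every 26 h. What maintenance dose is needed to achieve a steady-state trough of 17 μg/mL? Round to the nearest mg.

τ/t½ = 26/42 ≈ 0.61905, so f = (1/2)^(26/42) ≈ 0.651101.
Cmin,ss = (D/Vd)·f/(1−f), so D = Cmin,ss·Vd·(1−f)/f.
D = 17 × 253 × (1−f)/f ≈ 17 × 253 × 0.53586 ≈ 2304.73 mg.

2305 mg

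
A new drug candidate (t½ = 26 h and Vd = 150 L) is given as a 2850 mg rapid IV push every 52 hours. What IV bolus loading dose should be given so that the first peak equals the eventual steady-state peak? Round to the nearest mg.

f = (1/2)^(52/26) ≈ 0.250000; accumulation ratio R = 1/(1−f) ≈ 1.33333.
Loading dose to hit Cmax,ss on first dose: D_load = D_maint·R ≈ 2850 × 1.33333 ≈ 3799.99 mg.

3800 mg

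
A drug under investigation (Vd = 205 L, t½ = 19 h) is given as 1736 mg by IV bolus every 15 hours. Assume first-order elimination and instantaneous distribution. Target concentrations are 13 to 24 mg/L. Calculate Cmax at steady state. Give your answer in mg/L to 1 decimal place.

Over one 15-h interval, 15/19 ≈ 0.78947 half-lives elapse, leaving f ≈ 0.5786 of each dose.
Accumulation ratio R = 1/(1 − f) ≈ 1/0.4214 ≈ 2.3730.
Each bolus raises the concentration by D/Vd = 1736/205 ≈ 8.468 mg/L.
Steady-state peak Cmax,ss = C₀·R ≈ 8.468 × 2.3730 ≈ 20.095 mg/L.
Peak 20.1 mg/L vs MTC 24 mg/L: below toxic threshold.

20.1 mg/L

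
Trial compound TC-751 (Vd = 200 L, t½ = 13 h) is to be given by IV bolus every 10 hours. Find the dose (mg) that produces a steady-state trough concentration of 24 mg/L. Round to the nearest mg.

τ/t½ = 10/13 ≈ 0.76923, so f = (1/2)^(10/13) ≈ 0.586730.
Cmin,ss = (D/Vd)·f/(1−f), so D = Cmin,ss·Vd·(1−f)/f.
D = 24 × 200 × (1−f)/f ≈ 24 × 200 × 0.70436 ≈ 3380.93 mg.

3381 mg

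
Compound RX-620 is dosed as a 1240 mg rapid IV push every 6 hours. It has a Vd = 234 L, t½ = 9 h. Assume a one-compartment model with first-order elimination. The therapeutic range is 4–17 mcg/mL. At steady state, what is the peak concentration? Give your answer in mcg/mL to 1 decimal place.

14.3 mcg/mL

τ/t½ = 6/9 ≈ 0.66667, so fraction remaining f = (1/2)^(6/9) ≈ 0.6300.
Accumulation ratio R = 1/(1 − f) ≈ 1/0.3700 ≈ 2.7027.
Single-dose peak C₀ = D/Vd = 1240/234 ≈ 5.299 mcg/mL.
Steady-state peak Cmax,ss = C₀·R ≈ 5.299 × 2.7027 ≈ 14.322 mcg/mL.
Peak 14.3 mcg/mL vs MTC 17 mcg/mL: below toxic threshold.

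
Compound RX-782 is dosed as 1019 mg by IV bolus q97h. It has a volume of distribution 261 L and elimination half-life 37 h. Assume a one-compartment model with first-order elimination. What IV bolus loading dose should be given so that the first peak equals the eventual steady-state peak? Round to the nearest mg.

1217 mg

f = (1/2)^(97/37) ≈ 0.162485; accumulation ratio R = 1/(1−f) ≈ 1.19401.
Loading dose to hit Cmax,ss on first dose: D_load = D_maint·R ≈ 1019 × 1.19401 ≈ 1216.70 mg.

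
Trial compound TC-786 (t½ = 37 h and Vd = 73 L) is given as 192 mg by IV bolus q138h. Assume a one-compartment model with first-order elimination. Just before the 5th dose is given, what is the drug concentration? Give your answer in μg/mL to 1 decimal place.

0.2 μg/mL

f = (1/2)^(τ/t½) = (1/2)^(138/37) ≈ 0.0754.
C₀ = D/Vd = 192/73 ≈ 2.630 μg/mL.
Before the 5th dose, 4 doses have been given. Superposition: Cmin = C₀·(f + f² + … + f^4).
≈ 2.630 × (0.0754 + 0.0057 + 0.0004 + 0.0000) ≈ 2.630 × 0.0815 ≈ 0.214 μg/mL.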